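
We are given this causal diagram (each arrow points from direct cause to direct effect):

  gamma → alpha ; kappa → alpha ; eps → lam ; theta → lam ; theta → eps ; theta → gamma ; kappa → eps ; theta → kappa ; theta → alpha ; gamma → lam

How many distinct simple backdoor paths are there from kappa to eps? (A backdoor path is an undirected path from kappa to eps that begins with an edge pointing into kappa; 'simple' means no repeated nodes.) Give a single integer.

A backdoor path from kappa to eps is any simple undirected path whose first edge points into kappa (i.e. leaves kappa via a parent).
Parents of kappa: {theta}.
Enumerating:
  P1: kappa <- theta -> eps
  P2: kappa <- theta -> gamma -> lam <- eps
  P3: kappa <- theta -> lam <- eps
  P4: kappa <- theta -> alpha <- gamma -> lam <- eps
That exhausts the simple backdoor paths. Count: 4.

4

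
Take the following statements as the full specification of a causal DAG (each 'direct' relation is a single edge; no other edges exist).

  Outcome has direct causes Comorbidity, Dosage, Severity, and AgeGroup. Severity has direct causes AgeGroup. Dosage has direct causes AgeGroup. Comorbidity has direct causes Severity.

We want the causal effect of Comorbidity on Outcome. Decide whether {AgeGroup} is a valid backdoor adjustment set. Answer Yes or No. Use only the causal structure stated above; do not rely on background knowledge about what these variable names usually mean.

Backdoor paths from Comorbidity to Outcome (paths whose first edge points into Comorbidity):
  P1: Comorbidity <- Severity <- AgeGroup -> Dosage -> Outcome
  P2: Comorbidity <- Severity <- AgeGroup -> Outcome
  P3: Comorbidity <- Severity -> Outcome
Condition 1 (no descendant of Comorbidity in the set): holds — descendants of Comorbidity are {Outcome}; none are in {AgeGroup}.
Condition 2 (every backdoor path blocked by {AgeGroup}):
  P1: blocked at fork node AgeGroup ∈ conditioning set.
  P2: blocked at fork node AgeGroup ∈ conditioning set.
  P3: open — no interior node is in the conditioning set.
{AgeGroup} does not satisfy the backdoor criterion.

No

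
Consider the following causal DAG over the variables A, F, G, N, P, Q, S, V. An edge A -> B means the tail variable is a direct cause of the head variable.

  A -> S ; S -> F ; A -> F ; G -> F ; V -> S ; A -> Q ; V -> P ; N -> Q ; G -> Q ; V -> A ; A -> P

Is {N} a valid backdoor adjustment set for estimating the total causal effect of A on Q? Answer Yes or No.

Yes

Backdoor paths from A to Q (paths whose first edge points into A):
  P1: A <- V -> S -> F <- G -> Q
Condition 1 (no descendant of A in the set): holds — descendants of A are {F, P, Q, S}; none are in {N}.
Condition 2 (every backdoor path blocked by {N}):
  P1: blocked at collider F (neither it nor any descendant is in the conditioning set).
{N} satisfies the backdoor criterion.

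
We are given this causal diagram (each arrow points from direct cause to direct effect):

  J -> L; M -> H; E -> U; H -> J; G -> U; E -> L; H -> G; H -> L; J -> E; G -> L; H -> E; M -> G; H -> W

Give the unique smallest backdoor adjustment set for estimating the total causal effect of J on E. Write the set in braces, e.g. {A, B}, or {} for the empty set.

{H}

Variables eligible for adjustment (non-descendants of J, excluding J and E): {G, H, M, W}.
Backdoor paths from J to E:
  P1: J <- H <- M -> G -> U <- E
  P2: J <- H <- M -> G -> L <- E
  P3: J <- H -> G -> U <- E
  P4: J <- H -> G -> L <- E
  P5: J <- H -> E
  P6: J <- H -> L <- G -> U <- E
  P7: J <- H -> L <- E
The empty set is not sufficient: P5 (J <- H -> E) has no collider blocking it and no conditioned non-collider, so it is open.
Try {H}:
  P1: blocked at chain node H ∈ conditioning set.
  P2: blocked at chain node H ∈ conditioning set.
  P3: blocked at fork node H ∈ conditioning set.
  P4: blocked at fork node H ∈ conditioning set.
  P5: blocked at fork node H ∈ conditioning set.
  P6: blocked at fork node H ∈ conditioning set.
  P7: blocked at fork node H ∈ conditioning set.
{H} contains no descendant of J and blocks every backdoor path.
No other singleton works — e.g. {M} leaves P5 open — so {H} is the unique smallest valid adjustment set.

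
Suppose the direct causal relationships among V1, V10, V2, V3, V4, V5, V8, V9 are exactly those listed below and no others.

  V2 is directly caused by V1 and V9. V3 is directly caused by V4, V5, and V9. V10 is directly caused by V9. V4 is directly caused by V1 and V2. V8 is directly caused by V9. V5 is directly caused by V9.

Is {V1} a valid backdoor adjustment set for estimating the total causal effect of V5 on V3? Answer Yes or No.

Backdoor paths from V5 to V3 (paths whose first edge points into V5):
  P1: V5 <- V9 -> V2 <- V1 -> V4 -> V3
  P2: V5 <- V9 -> V2 -> V4 -> V3
  P3: V5 <- V9 -> V3
Condition 1 (no descendant of V5 in the set): holds — descendants of V5 are {V3}; none are in {V1}.
Condition 2 (every backdoor path blocked by {V1}):
  P1: blocked at collider V2 (neither it nor any descendant is in the conditioning set).
  P2: open — no interior node is in the conditioning set.
  P3: open — no interior node is in the conditioning set.
{V1} does not satisfy the backdoor criterion.

No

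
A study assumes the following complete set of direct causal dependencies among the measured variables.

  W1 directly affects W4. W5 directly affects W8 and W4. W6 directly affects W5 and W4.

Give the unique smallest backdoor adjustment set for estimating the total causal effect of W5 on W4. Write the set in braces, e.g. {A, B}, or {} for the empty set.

Variables eligible for adjustment (non-descendants of W5, excluding W5 and W4): {W1, W6}.
Backdoor paths from W5 to W4:
  P1: W5 <- W6 -> W4
The empty set is not sufficient: P1 (W5 <- W6 -> W4) has no collider blocking it and no conditioned non-collider, so it is open.
Try {W6}:
  P1: blocked at fork node W6 ∈ conditioning set.
{W6} contains no descendant of W5 and blocks every backdoor path.
No other singleton works — e.g. {W1} leaves P1 open — so {W6} is the unique smallest valid adjustment set.

{W6}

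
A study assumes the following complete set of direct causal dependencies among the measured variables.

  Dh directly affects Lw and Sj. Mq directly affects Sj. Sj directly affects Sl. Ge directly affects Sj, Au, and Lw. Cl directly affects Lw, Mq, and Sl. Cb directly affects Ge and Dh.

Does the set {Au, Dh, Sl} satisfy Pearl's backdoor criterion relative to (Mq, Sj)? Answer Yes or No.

Backdoor paths from Mq to Sj (paths whose first edge points into Mq):
  P1: Mq <- Cl -> Lw <- Ge <- Cb -> Dh -> Sj
  P2: Mq <- Cl -> Lw <- Ge -> Sj
  P3: Mq <- Cl -> Lw <- Dh <- Cb -> Ge -> Sj
  P4: Mq <- Cl -> Lw <- Dh -> Sj
  P5: Mq <- Cl -> Sl <- Sj
Condition 1 (no descendant of Mq in the set): FAILS — Sl is a descendant of Mq.
Condition 2 (every backdoor path blocked by {Au, Dh, Sl}):
  P1: blocked at collider Lw (neither it nor any descendant is in the conditioning set).
  P2: blocked at collider Lw (neither it nor any descendant is in the conditioning set).
  P3: blocked at collider Lw (neither it nor any descendant is in the conditioning set).
  P4: blocked at collider Lw (neither it nor any descendant is in the conditioning set).
  P5: open — collider(s) Sl are conditioned on (or have a conditioned descendant) and no non-collider on the path is in the set.
{Au, Dh, Sl} does not satisfy the backdoor criterion.

No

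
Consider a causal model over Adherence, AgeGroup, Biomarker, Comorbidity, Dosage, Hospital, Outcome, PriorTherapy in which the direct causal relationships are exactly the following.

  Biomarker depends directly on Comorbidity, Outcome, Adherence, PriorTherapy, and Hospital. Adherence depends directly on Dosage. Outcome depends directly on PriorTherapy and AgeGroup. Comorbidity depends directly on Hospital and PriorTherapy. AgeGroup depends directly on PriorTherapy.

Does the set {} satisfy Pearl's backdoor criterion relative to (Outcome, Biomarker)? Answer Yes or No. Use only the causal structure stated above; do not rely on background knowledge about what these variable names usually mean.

Backdoor paths from Outcome to Biomarker (paths whose first edge points into Outcome):
  P1: Outcome <- PriorTherapy -> Comorbidity <- Hospital -> Biomarker
  P2: Outcome <- PriorTherapy -> Comorbidity -> Biomarker
  P3: Outcome <- PriorTherapy -> Biomarker
  P4: Outcome <- AgeGroup <- PriorTherapy -> Comorbidity <- Hospital -> Biomarker
  P5: Outcome <- AgeGroup <- PriorTherapy -> Comorbidity -> Biomarker
  P6: Outcome <- AgeGroup <- PriorTherapy -> Biomarker
Condition 1 (no descendant of Outcome in the set): holds — descendants of Outcome are {Biomarker}; none are in {}.
Condition 2 (every backdoor path blocked by {}):
  P1: blocked at collider Comorbidity (neither it nor any descendant is in the conditioning set).
  P2: open — no interior node is in the conditioning set.
  P3: open — no interior node is in the conditioning set.
  P4: blocked at collider Comorbidity (neither it nor any descendant is in the conditioning set).
  P5: open — no interior node is in the conditioning set.
  P6: open — no interior node is in the conditioning set.
{} does not satisfy the backdoor criterion.

No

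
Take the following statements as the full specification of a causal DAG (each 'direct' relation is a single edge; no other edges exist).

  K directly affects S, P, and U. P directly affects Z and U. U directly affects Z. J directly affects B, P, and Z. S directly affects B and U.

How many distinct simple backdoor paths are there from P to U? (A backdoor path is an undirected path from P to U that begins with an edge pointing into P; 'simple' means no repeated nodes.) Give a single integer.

A backdoor path from P to U is any simple undirected path whose first edge points into P (i.e. leaves P via a parent).
Parents of P: {J, K}.
Enumerating:
  P1: P <- J -> B <- S <- K -> U
  P2: P <- J -> B <- S -> U
  P3: P <- J -> Z <- U
  P4: P <- K -> S -> U
  P5: P <- K -> S -> B <- J -> Z <- U
  P6: P <- K -> U
That exhausts the simple backdoor paths. Count: 6.

6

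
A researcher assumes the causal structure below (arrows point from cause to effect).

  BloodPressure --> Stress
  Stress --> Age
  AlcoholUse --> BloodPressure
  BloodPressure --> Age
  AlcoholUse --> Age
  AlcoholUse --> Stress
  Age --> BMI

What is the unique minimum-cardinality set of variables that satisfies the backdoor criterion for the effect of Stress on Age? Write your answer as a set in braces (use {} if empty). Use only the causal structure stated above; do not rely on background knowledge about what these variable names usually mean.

Variables eligible for adjustment (non-descendants of Stress, excluding Stress and Age): {AlcoholUse, BloodPressure}.
Backdoor paths from Stress to Age:
  P1: Stress <- AlcoholUse -> BloodPressure -> Age
  P2: Stress <- AlcoholUse -> Age
  P3: Stress <- BloodPressure <- AlcoholUse -> Age
  P4: Stress <- BloodPressure -> Age
The empty set is not sufficient: P1 (Stress <- AlcoholUse -> BloodPressure -> Age) has no collider blocking it and no conditioned non-collider, so it is open.
Try {AlcoholUse, BloodPressure}:
  P1: blocked at fork node AlcoholUse ∈ conditioning set.
  P2: blocked at fork node AlcoholUse ∈ conditioning set.
  P3: blocked at chain node BloodPressure ∈ conditioning set.
  P4: blocked at fork node BloodPressure ∈ conditioning set.
{AlcoholUse, BloodPressure} contains no descendant of Stress and blocks every backdoor path.
Every element of {AlcoholUse, BloodPressure} is needed (dropping AlcoholUse leaves P2 open; dropping BloodPressure leaves P4 open), so no proper subset is valid.
Among all size-2 subsets of the eligible variables, only {AlcoholUse, BloodPressure} blocks every backdoor path, so it is the unique smallest valid adjustment set.

{AlcoholUse, BloodPressure}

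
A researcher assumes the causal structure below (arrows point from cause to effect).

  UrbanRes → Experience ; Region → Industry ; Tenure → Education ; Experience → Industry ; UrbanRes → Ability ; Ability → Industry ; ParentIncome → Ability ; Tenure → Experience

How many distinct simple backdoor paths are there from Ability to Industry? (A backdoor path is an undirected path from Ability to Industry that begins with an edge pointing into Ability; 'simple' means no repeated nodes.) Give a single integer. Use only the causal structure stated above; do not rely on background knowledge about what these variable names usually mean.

A backdoor path from Ability to Industry is any simple undirected path whose first edge points into Ability (i.e. leaves Ability via a parent).
Parents of Ability: {ParentIncome, UrbanRes}.
Enumerating:
  P1: Ability <- UrbanRes -> Experience -> Industry
That exhausts the simple backdoor paths. Count: 1.

1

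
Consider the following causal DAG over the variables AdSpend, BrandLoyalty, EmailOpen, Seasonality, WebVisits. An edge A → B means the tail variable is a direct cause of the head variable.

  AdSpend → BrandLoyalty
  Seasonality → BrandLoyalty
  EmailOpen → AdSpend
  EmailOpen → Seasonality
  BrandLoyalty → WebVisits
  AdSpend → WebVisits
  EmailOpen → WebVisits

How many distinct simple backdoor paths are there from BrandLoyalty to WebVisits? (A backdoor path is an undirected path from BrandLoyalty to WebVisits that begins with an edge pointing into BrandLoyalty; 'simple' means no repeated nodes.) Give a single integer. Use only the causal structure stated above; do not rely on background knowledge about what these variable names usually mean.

4

A backdoor path from BrandLoyalty to WebVisits is any simple undirected path whose first edge points into BrandLoyalty (i.e. leaves BrandLoyalty via a parent).
Parents of BrandLoyalty: {AdSpend, Seasonality}.
Enumerating:
  P1: BrandLoyalty <- Seasonality <- EmailOpen -> AdSpend -> WebVisits
  P2: BrandLoyalty <- Seasonality <- EmailOpen -> WebVisits
  P3: BrandLoyalty <- AdSpend <- EmailOpen -> WebVisits
  P4: BrandLoyalty <- AdSpend -> WebVisits
That exhausts the simple backdoor paths. Count: 4.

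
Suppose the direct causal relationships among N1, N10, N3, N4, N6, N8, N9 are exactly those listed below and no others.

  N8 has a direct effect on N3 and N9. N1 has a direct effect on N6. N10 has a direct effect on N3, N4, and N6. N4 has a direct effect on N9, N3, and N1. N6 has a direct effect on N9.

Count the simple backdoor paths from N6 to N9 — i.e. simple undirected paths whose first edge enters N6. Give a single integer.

7

A backdoor path from N6 to N9 is any simple undirected path whose first edge points into N6 (i.e. leaves N6 via a parent).
Parents of N6: {N1, N10}.
Enumerating:
  P1: N6 <- N10 -> N4 -> N3 <- N8 -> N9
  P2: N6 <- N10 -> N4 -> N9
  P3: N6 <- N10 -> N3 <- N4 -> N9
  P4: N6 <- N10 -> N3 <- N8 -> N9
  P5: N6 <- N1 <- N4 <- N10 -> N3 <- N8 -> N9
  P6: N6 <- N1 <- N4 -> N3 <- N8 -> N9
  P7: N6 <- N1 <- N4 -> N9
That exhausts the simple backdoor paths. Count: 7.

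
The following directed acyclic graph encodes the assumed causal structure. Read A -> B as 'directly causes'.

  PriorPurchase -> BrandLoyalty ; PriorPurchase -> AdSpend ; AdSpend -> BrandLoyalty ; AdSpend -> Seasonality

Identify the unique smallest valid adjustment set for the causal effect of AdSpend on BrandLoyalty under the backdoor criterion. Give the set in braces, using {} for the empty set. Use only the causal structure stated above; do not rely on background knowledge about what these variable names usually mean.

Variables eligible for adjustment (non-descendants of AdSpend, excluding AdSpend and BrandLoyalty): {PriorPurchase}.
Backdoor paths from AdSpend to BrandLoyalty:
  P1: AdSpend <- PriorPurchase -> BrandLoyalty
The empty set is not sufficient: P1 (AdSpend <- PriorPurchase -> BrandLoyalty) has no collider blocking it and no conditioned non-collider, so it is open.
Try {PriorPurchase}:
  P1: blocked at fork node PriorPurchase ∈ conditioning set.
{PriorPurchase} contains no descendant of AdSpend and blocks every backdoor path.
{PriorPurchase} is the unique smallest valid adjustment set.

{PriorPurchase}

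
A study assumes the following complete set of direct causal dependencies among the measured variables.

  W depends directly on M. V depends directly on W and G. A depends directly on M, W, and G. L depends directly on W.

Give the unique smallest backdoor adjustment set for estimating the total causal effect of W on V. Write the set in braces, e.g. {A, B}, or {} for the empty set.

{}

Variables eligible for adjustment (non-descendants of W, excluding W and V): {G, M}.
Backdoor paths from W to V:
  P1: W <- M -> A <- G -> V
Each backdoor path contains an unconditioned collider, so every path is already blocked with the empty conditioning set:
  P1: blocked at collider A (neither it nor any descendant is in the conditioning set).
The empty set is therefore the unique smallest valid set.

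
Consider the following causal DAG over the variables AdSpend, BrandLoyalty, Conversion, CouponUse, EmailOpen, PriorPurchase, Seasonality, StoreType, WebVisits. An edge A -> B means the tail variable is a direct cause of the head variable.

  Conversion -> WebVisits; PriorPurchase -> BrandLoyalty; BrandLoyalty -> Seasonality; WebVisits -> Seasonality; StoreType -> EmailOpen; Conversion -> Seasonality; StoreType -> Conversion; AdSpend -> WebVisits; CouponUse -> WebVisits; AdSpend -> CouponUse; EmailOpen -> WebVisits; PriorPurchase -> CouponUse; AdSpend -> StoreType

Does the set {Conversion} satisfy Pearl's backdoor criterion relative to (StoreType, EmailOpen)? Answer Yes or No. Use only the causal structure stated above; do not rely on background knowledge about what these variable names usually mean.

No

Backdoor paths from StoreType to EmailOpen (paths whose first edge points into StoreType):
  P1: StoreType <- AdSpend -> CouponUse <- PriorPurchase -> BrandLoyalty -> Seasonality <- Conversion -> WebVisits <- EmailOpen
  P2: StoreType <- AdSpend -> CouponUse <- PriorPurchase -> BrandLoyalty -> Seasonality <- WebVisits <- EmailOpen
  P3: StoreType <- AdSpend -> CouponUse -> WebVisits <- EmailOpen
  P4: StoreType <- AdSpend -> WebVisits <- EmailOpen
Condition 1 (no descendant of StoreType in the set): FAILS — Conversion is a descendant of StoreType.
Condition 2 (every backdoor path blocked by {Conversion}):
  P1: blocked at collider CouponUse (neither it nor any descendant is in the conditioning set).
  P2: blocked at collider CouponUse (neither it nor any descendant is in the conditioning set).
  P3: blocked at collider WebVisits (neither it nor any descendant is in the conditioning set).
  P4: blocked at collider WebVisits (neither it nor any descendant is in the conditioning set).
{Conversion} does not satisfy the backdoor criterion.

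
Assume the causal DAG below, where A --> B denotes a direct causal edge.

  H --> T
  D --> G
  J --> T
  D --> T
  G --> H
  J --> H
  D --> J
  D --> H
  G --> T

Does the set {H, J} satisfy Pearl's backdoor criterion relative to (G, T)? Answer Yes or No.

No

Backdoor paths from G to T (paths whose first edge points into G):
  P1: G <- D -> J -> H -> T
  P2: G <- D -> J -> T
  P3: G <- D -> H <- J -> T
  P4: G <- D -> H -> T
  P5: G <- D -> T
Condition 1 (no descendant of G in the set): FAILS — H is a descendant of G.
Condition 2 (every backdoor path blocked by {H, J}):
  P1: blocked at chain node J ∈ conditioning set.
  P2: blocked at chain node J ∈ conditioning set.
  P3: blocked at fork node J ∈ conditioning set.
  P4: blocked at chain node H ∈ conditioning set.
  P5: open — no interior node is in the conditioning set.
{H, J} does not satisfy the backdoor criterion.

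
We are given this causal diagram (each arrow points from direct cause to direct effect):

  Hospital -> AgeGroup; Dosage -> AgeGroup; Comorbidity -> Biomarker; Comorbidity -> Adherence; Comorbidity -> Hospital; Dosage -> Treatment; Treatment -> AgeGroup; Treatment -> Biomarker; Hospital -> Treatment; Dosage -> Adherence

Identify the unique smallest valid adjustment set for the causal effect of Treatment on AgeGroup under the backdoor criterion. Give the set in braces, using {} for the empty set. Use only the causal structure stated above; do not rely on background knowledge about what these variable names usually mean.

{Dosage, Hospital}

Variables eligible for adjustment (non-descendants of Treatment, excluding Treatment and AgeGroup): {Adherence, Comorbidity, Dosage, Hospital}.
Backdoor paths from Treatment to AgeGroup:
  P1: Treatment <- Dosage -> Adherence <- Comorbidity -> Hospital -> AgeGroup
  P2: Treatment <- Dosage -> AgeGroup
  P3: Treatment <- Hospital <- Comorbidity -> Adherence <- Dosage -> AgeGroup
  P4: Treatment <- Hospital -> AgeGroup
The empty set is not sufficient: P2 (Treatment <- Dosage -> AgeGroup) has no collider blocking it and no conditioned non-collider, so it is open.
Try {Dosage, Hospital}:
  P1: blocked at fork node Dosage ∈ conditioning set.
  P2: blocked at fork node Dosage ∈ conditioning set.
  P3: blocked at chain node Hospital ∈ conditioning set.
  P4: blocked at fork node Hospital ∈ conditioning set.
{Dosage, Hospital} contains no descendant of Treatment and blocks every backdoor path.
Every element of {Dosage, Hospital} is needed (dropping Dosage leaves P2 open; dropping Hospital leaves P4 open), so no proper subset is valid.
Among all size-2 subsets of the eligible variables, only {Dosage, Hospital} blocks every backdoor path, so it is the unique smallest valid adjustment set.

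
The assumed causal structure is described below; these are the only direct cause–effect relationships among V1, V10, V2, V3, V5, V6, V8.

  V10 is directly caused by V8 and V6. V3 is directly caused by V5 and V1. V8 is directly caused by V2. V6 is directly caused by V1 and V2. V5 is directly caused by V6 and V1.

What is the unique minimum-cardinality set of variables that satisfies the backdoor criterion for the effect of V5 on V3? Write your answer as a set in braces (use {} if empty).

Variables eligible for adjustment (non-descendants of V5, excluding V5 and V3): {V1, V10, V2, V6, V8}.
Backdoor paths from V5 to V3:
  P1: V5 <- V1 -> V3
  P2: V5 <- V6 <- V1 -> V3
The empty set is not sufficient: P1 (V5 <- V1 -> V3) has no collider blocking it and no conditioned non-collider, so it is open.
Try {V1}:
  P1: blocked at fork node V1 ∈ conditioning set.
  P2: blocked at fork node V1 ∈ conditioning set.
{V1} contains no descendant of V5 and blocks every backdoor path.
No other singleton works — e.g. {V2} leaves P1 open — so {V1} is the unique smallest valid adjustment set.

{V1}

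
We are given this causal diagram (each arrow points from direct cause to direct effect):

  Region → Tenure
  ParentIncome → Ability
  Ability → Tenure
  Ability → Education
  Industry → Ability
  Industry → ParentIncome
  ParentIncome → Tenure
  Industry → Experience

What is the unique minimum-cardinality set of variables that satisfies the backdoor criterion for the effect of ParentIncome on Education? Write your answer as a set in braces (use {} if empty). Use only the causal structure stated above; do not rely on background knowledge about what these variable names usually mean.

Variables eligible for adjustment (non-descendants of ParentIncome, excluding ParentIncome and Education): {Experience, Industry, Region}.
Backdoor paths from ParentIncome to Education:
  P1: ParentIncome <- Industry -> Ability -> Education
The empty set is not sufficient: P1 (ParentIncome <- Industry -> Ability -> Education) has no collider blocking it and no conditioned non-collider, so it is open.
Try {Industry}:
  P1: blocked at fork node Industry ∈ conditioning set.
{Industry} contains no descendant of ParentIncome and blocks every backdoor path.
No other singleton works — e.g. {Experience} leaves P1 open — so {Industry} is the unique smallest valid adjustment set.

{Industry}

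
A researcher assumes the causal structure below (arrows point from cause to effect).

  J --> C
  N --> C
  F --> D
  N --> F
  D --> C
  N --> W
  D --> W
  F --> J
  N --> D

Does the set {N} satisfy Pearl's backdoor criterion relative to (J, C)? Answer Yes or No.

No

Backdoor paths from J to C (paths whose first edge points into J):
  P1: J <- F <- N -> D -> C
  P2: J <- F <- N -> W <- D -> C
  P3: J <- F <- N -> C
  P4: J <- F -> D <- N -> C
  P5: J <- F -> D -> W <- N -> C
  P6: J <- F -> D -> C
Condition 1 (no descendant of J in the set): holds — descendants of J are {C}; none are in {N}.
Condition 2 (every backdoor path blocked by {N}):
  P1: blocked at fork node N ∈ conditioning set.
  P2: blocked at fork node N ∈ conditioning set.
  P3: blocked at fork node N ∈ conditioning set.
  P4: blocked at collider D (neither it nor any descendant is in the conditioning set).
  P5: blocked at collider W (neither it nor any descendant is in the conditioning set).
  P6: open — no interior node is in the conditioning set.
{N} does not satisfy the backdoor criterion.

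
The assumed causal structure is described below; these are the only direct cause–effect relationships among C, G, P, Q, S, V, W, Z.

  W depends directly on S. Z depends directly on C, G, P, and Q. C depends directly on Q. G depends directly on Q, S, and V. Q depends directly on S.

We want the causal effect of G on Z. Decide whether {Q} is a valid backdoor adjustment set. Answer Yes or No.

Backdoor paths from G to Z (paths whose first edge points into G):
  P1: G <- S -> Q -> C -> Z
  P2: G <- S -> Q -> Z
  P3: G <- Q -> C -> Z
  P4: G <- Q -> Z
Condition 1 (no descendant of G in the set): holds — descendants of G are {Z}; none are in {Q}.
Condition 2 (every backdoor path blocked by {Q}):
  P1: blocked at chain node Q ∈ conditioning set.
  P2: blocked at chain node Q ∈ conditioning set.
  P3: blocked at fork node Q ∈ conditioning set.
  P4: blocked at fork node Q ∈ conditioning set.
{Q} satisfies the backdoor criterion.

Yes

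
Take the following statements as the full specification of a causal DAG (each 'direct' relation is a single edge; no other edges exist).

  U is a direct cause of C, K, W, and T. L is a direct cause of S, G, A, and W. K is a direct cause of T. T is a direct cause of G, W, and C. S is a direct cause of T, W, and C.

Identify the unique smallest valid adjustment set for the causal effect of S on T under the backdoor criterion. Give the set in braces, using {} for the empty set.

{}

Variables eligible for adjustment (non-descendants of S, excluding S and T): {A, K, L, U}.
Backdoor paths from S to T:
  P1: S <- L -> W <- U -> K -> T
  P2: S <- L -> W <- U -> T
  P3: S <- L -> W <- U -> C <- T
  P4: S <- L -> W <- T
  P5: S <- L -> G <- T
Each backdoor path contains an unconditioned collider, so every path is already blocked with the empty conditioning set:
  P1: blocked at collider W (neither it nor any descendant is in the conditioning set).
  P2: blocked at collider W (neither it nor any descendant is in the conditioning set).
  P3: blocked at collider W (neither it nor any descendant is in the conditioning set).
  P4: blocked at collider W (neither it nor any descendant is in the conditioning set).
  P5: blocked at collider G (neither it nor any descendant is in the conditioning set).
The empty set is therefore the unique smallest valid set.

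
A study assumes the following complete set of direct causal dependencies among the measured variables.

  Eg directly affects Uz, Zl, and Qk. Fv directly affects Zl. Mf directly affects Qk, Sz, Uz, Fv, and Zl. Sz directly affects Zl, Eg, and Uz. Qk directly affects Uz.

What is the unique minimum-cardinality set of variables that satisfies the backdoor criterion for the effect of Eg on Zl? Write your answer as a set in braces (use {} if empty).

Variables eligible for adjustment (non-descendants of Eg, excluding Eg and Zl): {Fv, Mf, Sz}.
Backdoor paths from Eg to Zl:
  P1: Eg <- Sz <- Mf -> Fv -> Zl
  P2: Eg <- Sz <- Mf -> Zl
  P3: Eg <- Sz -> Uz <- Mf -> Fv -> Zl
  P4: Eg <- Sz -> Uz <- Mf -> Zl
  P5: Eg <- Sz -> Uz <- Qk <- Mf -> Fv -> Zl
  P6: Eg <- Sz -> Uz <- Qk <- Mf -> Zl
  P7: Eg <- Sz -> Zl
The empty set is not sufficient: P1 (Eg <- Sz <- Mf -> Fv -> Zl) has no collider blocking it and no conditioned non-collider, so it is open.
Try {Sz}:
  P1: blocked at chain node Sz ∈ conditioning set.
  P2: blocked at chain node Sz ∈ conditioning set.
  P3: blocked at fork node Sz ∈ conditioning set.
  P4: blocked at fork node Sz ∈ conditioning set.
  P5: blocked at fork node Sz ∈ conditioning set.
  P6: blocked at fork node Sz ∈ conditioning set.
  P7: blocked at fork node Sz ∈ conditioning set.
{Sz} contains no descendant of Eg and blocks every backdoor path.
No other singleton works — e.g. {Mf} leaves P7 open — so {Sz} is the unique smallest valid adjustment set.

{Sz}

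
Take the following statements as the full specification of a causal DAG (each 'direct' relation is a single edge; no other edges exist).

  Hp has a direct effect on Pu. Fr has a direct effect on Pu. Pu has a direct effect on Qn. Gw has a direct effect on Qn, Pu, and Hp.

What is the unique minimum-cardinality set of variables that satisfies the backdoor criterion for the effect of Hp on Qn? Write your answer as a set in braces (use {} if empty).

Variables eligible for adjustment (non-descendants of Hp, excluding Hp and Qn): {Fr, Gw}.
Backdoor paths from Hp to Qn:
  P1: Hp <- Gw -> Pu -> Qn
  P2: Hp <- Gw -> Qn
The empty set is not sufficient: P1 (Hp <- Gw -> Pu -> Qn) has no collider blocking it and no conditioned non-collider, so it is open.
Try {Gw}:
  P1: blocked at fork node Gw ∈ conditioning set.
  P2: blocked at fork node Gw ∈ conditioning set.
{Gw} contains no descendant of Hp and blocks every backdoor path.
No other singleton works — e.g. {Fr} leaves P1 open — so {Gw} is the unique smallest valid adjustment set.

{Gw}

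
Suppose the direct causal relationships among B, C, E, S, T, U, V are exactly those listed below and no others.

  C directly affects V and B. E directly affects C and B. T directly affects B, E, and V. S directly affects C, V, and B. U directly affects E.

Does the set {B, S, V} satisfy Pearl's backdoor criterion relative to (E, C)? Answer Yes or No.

Backdoor paths from E to C (paths whose first edge points into E):
  P1: E <- T -> B <- S -> C
  P2: E <- T -> B <- S -> V <- C
  P3: E <- T -> B <- C
  P4: E <- T -> V <- S -> C
  P5: E <- T -> V <- S -> B <- C
  P6: E <- T -> V <- C
Condition 1 (no descendant of E in the set): FAILS — B and V are descendants of E.
Condition 2 (every backdoor path blocked by {B, S, V}):
  P1: blocked at fork node S ∈ conditioning set.
  P2: blocked at fork node S ∈ conditioning set.
  P3: open — collider(s) B are conditioned on (or have a conditioned descendant) and no non-collider on the path is in the set.
  P4: blocked at fork node S ∈ conditioning set.
  P5: blocked at fork node S ∈ conditioning set.
  P6: open — collider(s) V are conditioned on (or have a conditioned descendant) and no non-collider on the path is in the set.
{B, S, V} does not satisfy the backdoor criterion.

No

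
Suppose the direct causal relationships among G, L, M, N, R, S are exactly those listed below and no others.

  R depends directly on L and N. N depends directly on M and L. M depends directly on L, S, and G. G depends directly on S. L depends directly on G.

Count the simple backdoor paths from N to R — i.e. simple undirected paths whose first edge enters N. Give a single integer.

A backdoor path from N to R is any simple undirected path whose first edge points into N (i.e. leaves N via a parent).
Parents of N: {L, M}.
Enumerating:
  P1: N <- L -> R
  P2: N <- M <- S -> G -> L -> R
  P3: N <- M <- G -> L -> R
  P4: N <- M <- L -> R
That exhausts the simple backdoor paths. Count: 4.

4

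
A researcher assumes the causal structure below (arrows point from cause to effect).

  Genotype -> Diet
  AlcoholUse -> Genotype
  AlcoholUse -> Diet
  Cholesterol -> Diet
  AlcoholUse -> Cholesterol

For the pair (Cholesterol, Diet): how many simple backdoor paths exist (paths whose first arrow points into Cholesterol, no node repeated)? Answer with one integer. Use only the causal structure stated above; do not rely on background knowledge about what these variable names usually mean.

2

A backdoor path from Cholesterol to Diet is any simple undirected path whose first edge points into Cholesterol (i.e. leaves Cholesterol via a parent).
Parents of Cholesterol: {AlcoholUse}.
Enumerating:
  P1: Cholesterol <- AlcoholUse -> Genotype -> Diet
  P2: Cholesterol <- AlcoholUse -> Diet
That exhausts the simple backdoor paths. Count: 2.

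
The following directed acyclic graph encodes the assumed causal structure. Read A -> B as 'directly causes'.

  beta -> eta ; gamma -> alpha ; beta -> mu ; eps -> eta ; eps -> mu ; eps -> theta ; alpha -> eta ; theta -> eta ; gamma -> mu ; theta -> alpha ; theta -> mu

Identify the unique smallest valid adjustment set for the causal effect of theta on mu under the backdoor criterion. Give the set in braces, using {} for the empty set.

Variables eligible for adjustment (non-descendants of theta, excluding theta and mu): {beta, eps, gamma}.
Backdoor paths from theta to mu:
  P1: theta <- eps -> mu
  P2: theta <- eps -> eta <- beta -> mu
  P3: theta <- eps -> eta <- alpha <- gamma -> mu
The empty set is not sufficient: P1 (theta <- eps -> mu) has no collider blocking it and no conditioned non-collider, so it is open.
Try {eps}:
  P1: blocked at fork node eps ∈ conditioning set.
  P2: blocked at fork node eps ∈ conditioning set.
  P3: blocked at fork node eps ∈ conditioning set.
{eps} contains no descendant of theta and blocks every backdoor path.
No other singleton works — e.g. {gamma} leaves P1 open — so {eps} is the unique smallest valid adjustment set.

{eps}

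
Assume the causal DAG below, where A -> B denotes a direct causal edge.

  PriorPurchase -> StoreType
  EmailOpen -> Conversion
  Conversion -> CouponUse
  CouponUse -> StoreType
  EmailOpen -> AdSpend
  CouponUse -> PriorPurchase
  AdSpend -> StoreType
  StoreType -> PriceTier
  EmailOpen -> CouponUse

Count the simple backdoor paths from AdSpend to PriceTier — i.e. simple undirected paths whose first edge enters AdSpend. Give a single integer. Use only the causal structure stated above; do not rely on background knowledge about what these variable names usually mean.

A backdoor path from AdSpend to PriceTier is any simple undirected path whose first edge points into AdSpend (i.e. leaves AdSpend via a parent).
Parents of AdSpend: {EmailOpen}.
Enumerating:
  P1: AdSpend <- EmailOpen -> Conversion -> CouponUse -> PriorPurchase -> StoreType -> PriceTier
  P2: AdSpend <- EmailOpen -> Conversion -> CouponUse -> StoreType -> PriceTier
  P3: AdSpend <- EmailOpen -> CouponUse -> PriorPurchase -> StoreType -> PriceTier
  P4: AdSpend <- EmailOpen -> CouponUse -> StoreType -> PriceTier
That exhausts the simple backdoor paths. Count: 4.

4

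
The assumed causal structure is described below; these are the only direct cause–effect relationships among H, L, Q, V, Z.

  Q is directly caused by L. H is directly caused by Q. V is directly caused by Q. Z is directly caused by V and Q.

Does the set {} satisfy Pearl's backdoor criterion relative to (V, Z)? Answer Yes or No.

No

Backdoor paths from V to Z (paths whose first edge points into V):
  P1: V <- Q -> Z
Condition 1 (no descendant of V in the set): holds — descendants of V are {Z}; none are in {}.
Condition 2 (every backdoor path blocked by {}):
  P1: open — no interior node is in the conditioning set.
{} does not satisfy the backdoor criterion.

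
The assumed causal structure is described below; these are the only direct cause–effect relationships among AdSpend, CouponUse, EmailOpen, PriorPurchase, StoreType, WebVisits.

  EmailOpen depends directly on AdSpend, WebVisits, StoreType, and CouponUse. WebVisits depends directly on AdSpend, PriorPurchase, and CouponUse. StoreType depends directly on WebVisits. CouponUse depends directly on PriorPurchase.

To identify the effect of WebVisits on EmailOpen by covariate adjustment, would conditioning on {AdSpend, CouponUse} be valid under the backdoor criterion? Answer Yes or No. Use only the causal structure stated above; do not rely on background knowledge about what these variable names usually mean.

Yes

Backdoor paths from WebVisits to EmailOpen (paths whose first edge points into WebVisits):
  P1: WebVisits <- PriorPurchase -> CouponUse -> EmailOpen
  P2: WebVisits <- AdSpend -> EmailOpen
  P3: WebVisits <- CouponUse -> EmailOpen
Condition 1 (no descendant of WebVisits in the set): holds — descendants of WebVisits are {EmailOpen, StoreType}; none are in {AdSpend, CouponUse}.
Condition 2 (every backdoor path blocked by {AdSpend, CouponUse}):
  P1: blocked at chain node CouponUse ∈ conditioning set.
  P2: blocked at fork node AdSpend ∈ conditioning set.
  P3: blocked at fork node CouponUse ∈ conditioning set.
{AdSpend, CouponUse} satisfies the backdoor criterion.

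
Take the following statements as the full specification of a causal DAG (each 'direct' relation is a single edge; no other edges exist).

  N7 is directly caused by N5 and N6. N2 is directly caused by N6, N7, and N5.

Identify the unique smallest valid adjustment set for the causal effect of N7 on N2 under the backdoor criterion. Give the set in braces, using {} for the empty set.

{N5, N6}

Variables eligible for adjustment (non-descendants of N7, excluding N7 and N2): {N5, N6}.
Backdoor paths from N7 to N2:
  P1: N7 <- N5 -> N2
  P2: N7 <- N6 -> N2
The empty set is not sufficient: P1 (N7 <- N5 -> N2) has no collider blocking it and no conditioned non-collider, so it is open.
Try {N5, N6}:
  P1: blocked at fork node N5 ∈ conditioning set.
  P2: blocked at fork node N6 ∈ conditioning set.
{N5, N6} contains no descendant of N7 and blocks every backdoor path.
Every element of {N5, N6} is needed (dropping N5 leaves P1 open; dropping N6 leaves P2 open), so no proper subset is valid.
Among all size-2 subsets of the eligible variables, only {N5, N6} blocks every backdoor path, so it is the unique smallest valid adjustment set.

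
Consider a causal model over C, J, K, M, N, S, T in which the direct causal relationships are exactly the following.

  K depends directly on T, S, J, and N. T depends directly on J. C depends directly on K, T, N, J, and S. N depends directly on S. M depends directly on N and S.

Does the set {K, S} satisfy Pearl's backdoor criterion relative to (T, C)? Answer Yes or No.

No

Backdoor paths from T to C (paths whose first edge points into T):
  P1: T <- J -> K <- S -> N -> C
  P2: T <- J -> K <- S -> C
  P3: T <- J -> K <- S -> M <- N -> C
  P4: T <- J -> K <- N <- S -> C
  P5: T <- J -> K <- N -> C
  P6: T <- J -> K <- N -> M <- S -> C
  P7: T <- J -> K -> C
  P8: T <- J -> C
Condition 1 (no descendant of T in the set): FAILS — K is a descendant of T.
Condition 2 (every backdoor path blocked by {K, S}):
  P1: blocked at fork node S ∈ conditioning set.
  P2: blocked at fork node S ∈ conditioning set.
  P3: blocked at fork node S ∈ conditioning set.
  P4: blocked at fork node S ∈ conditioning set.
  P5: open — collider(s) K are conditioned on (or have a conditioned descendant) and no non-collider on the path is in the set.
  P6: blocked at collider M (neither it nor any descendant is in the conditioning set).
  P7: blocked at chain node K ∈ conditioning set.
  P8: open — no interior node is in the conditioning set.
{K, S} does not satisfy the backdoor criterion.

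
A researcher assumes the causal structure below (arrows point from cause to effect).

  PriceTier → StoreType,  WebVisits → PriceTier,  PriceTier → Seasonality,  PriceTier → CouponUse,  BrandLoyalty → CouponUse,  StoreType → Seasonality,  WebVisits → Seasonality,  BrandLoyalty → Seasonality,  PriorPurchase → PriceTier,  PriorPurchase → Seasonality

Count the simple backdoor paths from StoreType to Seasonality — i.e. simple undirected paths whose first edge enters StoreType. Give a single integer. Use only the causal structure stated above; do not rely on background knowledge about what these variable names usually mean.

4

A backdoor path from StoreType to Seasonality is any simple undirected path whose first edge points into StoreType (i.e. leaves StoreType via a parent).
Parents of StoreType: {PriceTier}.
Enumerating:
  P1: StoreType <- PriceTier <- WebVisits -> Seasonality
  P2: StoreType <- PriceTier <- PriorPurchase -> Seasonality
  P3: StoreType <- PriceTier -> CouponUse <- BrandLoyalty -> Seasonality
  P4: StoreType <- PriceTier -> Seasonality
That exhausts the simple backdoor paths. Count: 4.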